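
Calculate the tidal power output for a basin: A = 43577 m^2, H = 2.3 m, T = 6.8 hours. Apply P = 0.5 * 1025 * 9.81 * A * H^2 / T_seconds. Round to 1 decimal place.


Convert period to seconds: T = 6.8 * 3600 = 24480.0 s
H^2 = 2.3^2 = 5.29
P = 0.5 * rho * g * A * H^2 / T
P = 0.5 * 1025 * 9.81 * 43577 * 5.29 / 24480.0
P = 47343.9 W

47343.9


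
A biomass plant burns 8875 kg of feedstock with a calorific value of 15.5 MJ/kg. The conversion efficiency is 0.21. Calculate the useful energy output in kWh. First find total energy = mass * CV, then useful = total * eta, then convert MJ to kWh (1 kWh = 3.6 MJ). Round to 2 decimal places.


Total energy = mass * CV = 8875 * 15.5 = 137562.5 MJ
Useful energy = total * eta = 137562.5 * 0.21 = 28888.13 MJ
Convert to kWh: 28888.13 / 3.6
Useful energy = 8024.48 kWh

8024.48


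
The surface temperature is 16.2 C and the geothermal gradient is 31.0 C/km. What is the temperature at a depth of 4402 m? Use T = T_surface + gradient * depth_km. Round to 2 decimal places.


Convert depth to km: 4402 / 1000 = 4.402 km
Temperature increase = gradient * depth_km = 31.0 * 4.402 = 136.46 C
Temperature at depth = T_surface + delta_T = 16.2 + 136.46
T = 152.66 C

152.66


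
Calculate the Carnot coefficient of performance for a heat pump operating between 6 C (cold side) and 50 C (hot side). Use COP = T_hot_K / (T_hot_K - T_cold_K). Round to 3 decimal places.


Convert to Kelvin:
  T_hot = 50 + 273.15 = 323.15 K
  T_cold = 6 + 273.15 = 279.15 K
Apply Carnot COP formula:
  COP = T_hot_K / (T_hot_K - T_cold_K) = 323.15 / 44.0
  COP = 7.344

7.344


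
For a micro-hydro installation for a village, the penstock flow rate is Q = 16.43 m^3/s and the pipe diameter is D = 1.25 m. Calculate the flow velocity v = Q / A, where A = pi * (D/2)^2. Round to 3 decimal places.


Compute pipe cross-sectional area:
  A = pi * (D/2)^2 = pi * (1.25/2)^2 = 1.2272 m^2
Calculate velocity:
  v = Q / A = 16.43 / 1.2272
  v = 13.388 m/s

13.388


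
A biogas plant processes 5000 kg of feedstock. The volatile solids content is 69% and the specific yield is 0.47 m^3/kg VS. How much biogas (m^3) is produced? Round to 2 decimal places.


Compute volatile solids:
  VS = mass * VS_fraction = 5000 * 0.69 = 3450.0 kg
Calculate biogas volume:
  Biogas = VS * specific_yield = 3450.0 * 0.47
  Biogas = 1621.50 m^3

1621.50


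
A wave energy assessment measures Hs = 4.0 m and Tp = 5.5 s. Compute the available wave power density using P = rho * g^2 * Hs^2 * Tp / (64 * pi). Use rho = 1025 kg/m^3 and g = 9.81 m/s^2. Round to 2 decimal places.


Apply wave power formula:
  g^2 = 9.81^2 = 96.2361
  Hs^2 = 4.0^2 = 16.0
  Numerator = rho * g^2 * Hs^2 * Tp = 1025 * 96.2361 * 16.0 * 5.5 = 8680496.22
  Denominator = 64 * pi = 201.0619
  P = 8680496.22 / 201.0619 = 43173.25 W/m

43173.25


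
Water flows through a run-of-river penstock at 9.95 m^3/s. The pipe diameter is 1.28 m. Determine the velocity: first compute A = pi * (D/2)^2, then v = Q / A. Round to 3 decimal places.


Compute pipe cross-sectional area:
  A = pi * (D/2)^2 = pi * (1.28/2)^2 = 1.2868 m^2
Calculate velocity:
  v = Q / A = 9.95 / 1.2868
  v = 7.732 m/s

7.732


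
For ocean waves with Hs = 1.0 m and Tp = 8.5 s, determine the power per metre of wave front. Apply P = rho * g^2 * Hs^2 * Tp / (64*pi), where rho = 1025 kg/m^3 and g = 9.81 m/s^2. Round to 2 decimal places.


Apply wave power formula:
  g^2 = 9.81^2 = 96.2361
  Hs^2 = 1.0^2 = 1.0
  Numerator = rho * g^2 * Hs^2 * Tp = 1025 * 96.2361 * 1.0 * 8.5 = 838457.02
  Denominator = 64 * pi = 201.0619
  P = 838457.02 / 201.0619 = 4170.14 W/m

4170.14


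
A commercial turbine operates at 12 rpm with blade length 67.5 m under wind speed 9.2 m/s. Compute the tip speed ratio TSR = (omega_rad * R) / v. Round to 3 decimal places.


Convert rotational speed to rad/s:
  omega = 12 * 2 * pi / 60 = 1.2566 rad/s
Compute tip speed:
  v_tip = omega * R = 1.2566 * 67.5 = 84.823 m/s
Tip speed ratio:
  TSR = v_tip / v_wind = 84.823 / 9.2 = 9.220

9.220


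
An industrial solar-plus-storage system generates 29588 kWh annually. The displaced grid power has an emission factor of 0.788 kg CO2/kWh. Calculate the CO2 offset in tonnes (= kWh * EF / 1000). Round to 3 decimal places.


CO2 offset in kg = generation * emission_factor
CO2 offset = 29588 * 0.788 = 23315.34 kg
Convert to tonnes:
  CO2 offset = 23315.34 / 1000 = 23.315 tonnes

23.315


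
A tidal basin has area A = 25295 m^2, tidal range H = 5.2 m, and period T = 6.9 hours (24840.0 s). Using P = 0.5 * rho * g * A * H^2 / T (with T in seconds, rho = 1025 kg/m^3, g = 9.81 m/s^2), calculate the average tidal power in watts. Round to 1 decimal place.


Convert period to seconds: T = 6.9 * 3600 = 24840.0 s
H^2 = 5.2^2 = 27.04
P = 0.5 * rho * g * A * H^2 / T
P = 0.5 * 1025 * 9.81 * 25295 * 27.04 / 24840.0
P = 138437.2 W

138437.2


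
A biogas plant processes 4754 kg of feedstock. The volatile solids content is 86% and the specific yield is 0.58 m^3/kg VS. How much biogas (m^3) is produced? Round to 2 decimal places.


Compute volatile solids:
  VS = mass * VS_fraction = 4754 * 0.86 = 4088.44 kg
Calculate biogas volume:
  Biogas = VS * specific_yield = 4088.44 * 0.58
  Biogas = 2371.30 m^3

2371.30


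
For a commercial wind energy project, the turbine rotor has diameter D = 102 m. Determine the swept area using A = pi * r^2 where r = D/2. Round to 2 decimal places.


Compute the rotor radius:
  r = D / 2 = 102 / 2 = 51.0 m
Calculate swept area:
  A = pi * r^2 = pi * 51.0^2
  A = 8171.28 m^2

8171.28


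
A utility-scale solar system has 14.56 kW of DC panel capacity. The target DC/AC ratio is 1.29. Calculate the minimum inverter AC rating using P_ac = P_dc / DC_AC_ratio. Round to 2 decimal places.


The inverter AC capacity is determined by the DC/AC ratio.
Given: P_dc = 14.56 kW, DC/AC ratio = 1.29
P_ac = P_dc / ratio = 14.56 / 1.29
P_ac = 11.29 kW

11.29


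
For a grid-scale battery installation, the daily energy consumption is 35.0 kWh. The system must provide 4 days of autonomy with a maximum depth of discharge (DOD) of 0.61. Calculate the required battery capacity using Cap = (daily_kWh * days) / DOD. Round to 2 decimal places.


Total energy needed = daily * days = 35.0 * 4 = 140.0 kWh
Account for depth of discharge:
  Cap = total_energy / DOD = 140.0 / 0.61
  Cap = 229.51 kWh

229.51


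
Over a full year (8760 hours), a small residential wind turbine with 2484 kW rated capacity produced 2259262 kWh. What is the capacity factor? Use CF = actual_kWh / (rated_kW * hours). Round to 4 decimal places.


Capacity factor = actual output / maximum possible output
Maximum possible = rated * hours = 2484 * 8760 = 21759840 kWh
CF = 2259262 / 21759840
CF = 0.1038

0.1038


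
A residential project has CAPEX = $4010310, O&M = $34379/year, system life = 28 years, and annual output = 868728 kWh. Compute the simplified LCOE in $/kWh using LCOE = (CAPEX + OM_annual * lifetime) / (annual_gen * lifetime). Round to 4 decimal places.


Total cost = CAPEX + OM * lifetime = 4010310 + 34379 * 28 = 4010310 + 962612 = 4972922
Total generation = annual * lifetime = 868728 * 28 = 24324384 kWh
LCOE = 4972922 / 24324384
LCOE = 0.2044 $/kWh

0.2044


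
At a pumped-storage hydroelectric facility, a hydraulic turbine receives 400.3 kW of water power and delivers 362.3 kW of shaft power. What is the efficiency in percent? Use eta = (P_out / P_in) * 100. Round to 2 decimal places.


Turbine efficiency = (output power / input power) * 100
eta = (362.3 / 400.3) * 100
eta = 90.51%

90.51


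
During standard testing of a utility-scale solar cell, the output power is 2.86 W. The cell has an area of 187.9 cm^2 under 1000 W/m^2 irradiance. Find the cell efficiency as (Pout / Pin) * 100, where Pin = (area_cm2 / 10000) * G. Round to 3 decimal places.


First compute the input power:
  Pin = area_cm2 / 10000 * G = 187.9 / 10000 * 1000 = 18.79 W
Then compute efficiency:
  Efficiency = (Pout / Pin) * 100 = (2.86 / 18.79) * 100
  Efficiency = 15.221%

15.221


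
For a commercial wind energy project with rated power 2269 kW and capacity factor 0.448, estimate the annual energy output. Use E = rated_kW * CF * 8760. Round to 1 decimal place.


Annual energy = rated_kW * capacity_factor * hours_per_year
Given: P_rated = 2269 kW, CF = 0.448, hours = 8760
E = 2269 * 0.448 * 8760
E = 8904645.1 kWh

8904645.1


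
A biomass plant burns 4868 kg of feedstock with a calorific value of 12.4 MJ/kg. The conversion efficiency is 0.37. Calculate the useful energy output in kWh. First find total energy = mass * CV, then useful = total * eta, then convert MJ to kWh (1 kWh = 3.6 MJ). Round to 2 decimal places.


Total energy = mass * CV = 4868 * 12.4 = 60363.2 MJ
Useful energy = total * eta = 60363.2 * 0.37 = 22334.38 MJ
Convert to kWh: 22334.38 / 3.6
Useful energy = 6204.00 kWh

6204.00


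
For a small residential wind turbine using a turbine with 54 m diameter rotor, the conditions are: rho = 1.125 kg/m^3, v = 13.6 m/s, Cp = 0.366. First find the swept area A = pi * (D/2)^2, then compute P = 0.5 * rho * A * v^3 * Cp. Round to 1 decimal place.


Step 1 -- Compute swept area:
  A = pi * (D/2)^2 = pi * (54/2)^2 = 2290.22 m^2
Step 2 -- Apply wind power equation:
  P = 0.5 * rho * A * v^3 * Cp
  v^3 = 13.6^3 = 2515.456
  P = 0.5 * 1.125 * 2290.22 * 2515.456 * 0.366
  P = 1186035.6 W

1186035.6


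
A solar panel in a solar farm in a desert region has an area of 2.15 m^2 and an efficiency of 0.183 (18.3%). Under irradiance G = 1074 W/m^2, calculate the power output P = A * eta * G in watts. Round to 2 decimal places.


Use the solar power formula P = A * eta * G.
Given: A = 2.15 m^2, eta = 0.183, G = 1074 W/m^2
P = 2.15 * 0.183 * 1074
P = 422.57 W

422.57


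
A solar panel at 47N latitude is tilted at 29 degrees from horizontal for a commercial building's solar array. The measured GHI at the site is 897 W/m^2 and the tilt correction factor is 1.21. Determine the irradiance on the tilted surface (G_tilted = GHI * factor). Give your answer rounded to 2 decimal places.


Identify the given values:
  GHI = 897 W/m^2, tilt correction factor = 1.21
Apply the formula G_tilted = GHI * factor:
  G_tilted = 897 * 1.21
  G_tilted = 1085.37 W/m^2

1085.37


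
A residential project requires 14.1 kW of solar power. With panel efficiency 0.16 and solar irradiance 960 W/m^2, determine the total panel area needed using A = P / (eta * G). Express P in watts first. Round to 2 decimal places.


Convert target power to watts: P = 14.1 * 1000 = 14100.0 W
Compute denominator: eta * G = 0.16 * 960 = 153.6
Required area A = P / (eta * G) = 14100.0 / 153.6
A = 91.80 m^2

91.80


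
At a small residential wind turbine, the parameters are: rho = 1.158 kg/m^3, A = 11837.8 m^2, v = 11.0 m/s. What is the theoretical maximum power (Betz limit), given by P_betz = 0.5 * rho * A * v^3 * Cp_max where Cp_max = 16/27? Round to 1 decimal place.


The Betz coefficient Cp_max = 16/27 = 0.5926
v^3 = 11.0^3 = 1331.0
P_betz = 0.5 * rho * A * v^3 * Cp_max
P_betz = 0.5 * 1.158 * 11837.8 * 1331.0 * 0.5926
P_betz = 5406097.0 W

5406097.0


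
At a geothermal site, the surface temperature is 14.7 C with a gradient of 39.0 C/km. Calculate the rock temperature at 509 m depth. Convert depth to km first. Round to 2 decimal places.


Convert depth to km: 509 / 1000 = 0.509 km
Temperature increase = gradient * depth_km = 39.0 * 0.509 = 19.85 C
Temperature at depth = T_surface + delta_T = 14.7 + 19.85
T = 34.55 C

34.55


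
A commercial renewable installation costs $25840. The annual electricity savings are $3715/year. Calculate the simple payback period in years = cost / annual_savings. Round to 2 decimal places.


Simple payback period = initial cost / annual savings
Payback = 25840 / 3715
Payback = 6.96 years

6.96


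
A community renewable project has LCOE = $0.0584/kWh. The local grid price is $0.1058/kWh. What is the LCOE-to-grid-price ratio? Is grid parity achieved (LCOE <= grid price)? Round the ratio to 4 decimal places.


Compare LCOE to grid price:
  LCOE = $0.0584/kWh, Grid price = $0.1058/kWh
  Ratio = LCOE / grid_price = 0.0584 / 0.1058 = 0.5520
  Grid parity achieved (ratio <= 1)? yes

0.5520


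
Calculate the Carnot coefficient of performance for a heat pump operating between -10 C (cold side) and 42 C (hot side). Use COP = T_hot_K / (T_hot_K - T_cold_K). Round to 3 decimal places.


Convert to Kelvin:
  T_hot = 42 + 273.15 = 315.15 K
  T_cold = -10 + 273.15 = 263.15 K
Apply Carnot COP formula:
  COP = T_hot_K / (T_hot_K - T_cold_K) = 315.15 / 52.0
  COP = 6.061

6.061


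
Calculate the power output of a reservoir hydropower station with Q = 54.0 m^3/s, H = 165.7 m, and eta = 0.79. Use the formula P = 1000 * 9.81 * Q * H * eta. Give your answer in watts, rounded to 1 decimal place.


Apply the hydropower formula P = rho * g * Q * H * eta
rho * g = 1000 * 9.81 = 9810.0
P = 9810.0 * 54.0 * 165.7 * 0.79
P = 69344555.2 W

69344555.2


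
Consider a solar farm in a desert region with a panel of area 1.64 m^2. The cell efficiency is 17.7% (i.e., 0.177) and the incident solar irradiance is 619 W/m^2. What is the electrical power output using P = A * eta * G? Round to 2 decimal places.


Use the solar power formula P = A * eta * G.
Given: A = 1.64 m^2, eta = 0.177, G = 619 W/m^2
P = 1.64 * 0.177 * 619
P = 179.68 W

179.68


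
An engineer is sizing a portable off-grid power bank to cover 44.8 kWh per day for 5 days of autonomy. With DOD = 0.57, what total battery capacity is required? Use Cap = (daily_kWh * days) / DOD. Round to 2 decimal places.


Total energy needed = daily * days = 44.8 * 5 = 224.0 kWh
Account for depth of discharge:
  Cap = total_energy / DOD = 224.0 / 0.57
  Cap = 392.98 kWh

392.98


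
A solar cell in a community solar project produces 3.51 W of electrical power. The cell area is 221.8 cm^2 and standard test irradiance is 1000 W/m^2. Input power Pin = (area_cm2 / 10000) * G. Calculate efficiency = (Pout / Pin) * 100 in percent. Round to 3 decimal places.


First compute the input power:
  Pin = area_cm2 / 10000 * G = 221.8 / 10000 * 1000 = 22.18 W
Then compute efficiency:
  Efficiency = (Pout / Pin) * 100 = (3.51 / 22.18) * 100
  Efficiency = 15.825%

15.825


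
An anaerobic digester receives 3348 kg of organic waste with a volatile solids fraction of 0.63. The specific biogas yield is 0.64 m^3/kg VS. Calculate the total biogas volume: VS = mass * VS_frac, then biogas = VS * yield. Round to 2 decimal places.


Compute volatile solids:
  VS = mass * VS_fraction = 3348 * 0.63 = 2109.24 kg
Calculate biogas volume:
  Biogas = VS * specific_yield = 2109.24 * 0.64
  Biogas = 1349.91 m^3

1349.91


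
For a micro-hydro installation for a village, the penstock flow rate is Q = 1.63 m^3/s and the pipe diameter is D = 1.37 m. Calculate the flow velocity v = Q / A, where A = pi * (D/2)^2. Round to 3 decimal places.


Compute pipe cross-sectional area:
  A = pi * (D/2)^2 = pi * (1.37/2)^2 = 1.4741 m^2
Calculate velocity:
  v = Q / A = 1.63 / 1.4741
  v = 1.106 m/s

1.106


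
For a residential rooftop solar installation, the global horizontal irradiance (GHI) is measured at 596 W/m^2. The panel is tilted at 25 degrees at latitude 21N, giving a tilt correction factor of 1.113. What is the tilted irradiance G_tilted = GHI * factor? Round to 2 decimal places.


Identify the given values:
  GHI = 596 W/m^2, tilt correction factor = 1.113
Apply the formula G_tilted = GHI * factor:
  G_tilted = 596 * 1.113
  G_tilted = 663.35 W/m^2

663.35


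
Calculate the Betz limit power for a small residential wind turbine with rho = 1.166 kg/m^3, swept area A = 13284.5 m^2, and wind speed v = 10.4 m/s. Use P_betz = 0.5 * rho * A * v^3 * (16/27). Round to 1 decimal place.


The Betz coefficient Cp_max = 16/27 = 0.5926
v^3 = 10.4^3 = 1124.864
P_betz = 0.5 * rho * A * v^3 * Cp_max
P_betz = 0.5 * 1.166 * 13284.5 * 1124.864 * 0.5926
P_betz = 5162618.2 W

5162618.2


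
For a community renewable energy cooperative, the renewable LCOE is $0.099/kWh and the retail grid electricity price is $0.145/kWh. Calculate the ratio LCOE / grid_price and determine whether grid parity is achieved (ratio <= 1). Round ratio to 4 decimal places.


Compare LCOE to grid price:
  LCOE = $0.099/kWh, Grid price = $0.145/kWh
  Ratio = LCOE / grid_price = 0.099 / 0.145 = 0.6828
  Grid parity achieved (ratio <= 1)? yes

0.6828


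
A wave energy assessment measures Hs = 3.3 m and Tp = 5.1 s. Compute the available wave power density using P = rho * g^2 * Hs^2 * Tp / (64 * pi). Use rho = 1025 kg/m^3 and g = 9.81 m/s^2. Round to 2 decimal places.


Apply wave power formula:
  g^2 = 9.81^2 = 96.2361
  Hs^2 = 3.3^2 = 10.89
  Numerator = rho * g^2 * Hs^2 * Tp = 1025 * 96.2361 * 10.89 * 5.1 = 5478478.18
  Denominator = 64 * pi = 201.0619
  P = 5478478.18 / 201.0619 = 27247.72 W/m

27247.72


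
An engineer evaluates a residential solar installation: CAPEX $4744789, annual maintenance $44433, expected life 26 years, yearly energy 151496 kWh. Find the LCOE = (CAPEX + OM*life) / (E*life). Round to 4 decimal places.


Total cost = CAPEX + OM * lifetime = 4744789 + 44433 * 26 = 4744789 + 1155258 = 5900047
Total generation = annual * lifetime = 151496 * 26 = 3938896 kWh
LCOE = 5900047 / 3938896
LCOE = 1.4979 $/kWh

1.4979


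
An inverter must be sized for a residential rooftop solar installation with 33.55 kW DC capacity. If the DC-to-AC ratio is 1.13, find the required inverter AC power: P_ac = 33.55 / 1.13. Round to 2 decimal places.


The inverter AC capacity is determined by the DC/AC ratio.
Given: P_dc = 33.55 kW, DC/AC ratio = 1.13
P_ac = P_dc / ratio = 33.55 / 1.13
P_ac = 29.69 kW

29.69


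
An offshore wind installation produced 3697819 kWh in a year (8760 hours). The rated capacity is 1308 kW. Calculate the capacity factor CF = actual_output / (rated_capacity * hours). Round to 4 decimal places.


Capacity factor = actual output / maximum possible output
Maximum possible = rated * hours = 1308 * 8760 = 11458080 kWh
CF = 3697819 / 11458080
CF = 0.3227

0.3227


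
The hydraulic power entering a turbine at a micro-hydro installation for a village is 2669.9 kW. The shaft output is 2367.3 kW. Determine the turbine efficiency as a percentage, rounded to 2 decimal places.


Turbine efficiency = (output power / input power) * 100
eta = (2367.3 / 2669.9) * 100
eta = 88.67%

88.67


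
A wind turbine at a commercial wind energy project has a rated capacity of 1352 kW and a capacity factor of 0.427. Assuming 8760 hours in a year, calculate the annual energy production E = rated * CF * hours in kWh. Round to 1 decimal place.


Annual energy = rated_kW * capacity_factor * hours_per_year
Given: P_rated = 1352 kW, CF = 0.427, hours = 8760
E = 1352 * 0.427 * 8760
E = 5057183.0 kWh

5057183.0


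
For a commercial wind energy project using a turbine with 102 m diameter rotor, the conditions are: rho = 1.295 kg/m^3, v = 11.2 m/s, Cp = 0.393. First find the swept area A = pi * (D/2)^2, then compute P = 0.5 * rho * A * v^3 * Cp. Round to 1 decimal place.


Step 1 -- Compute swept area:
  A = pi * (D/2)^2 = pi * (102/2)^2 = 8171.28 m^2
Step 2 -- Apply wind power equation:
  P = 0.5 * rho * A * v^3 * Cp
  v^3 = 11.2^3 = 1404.928
  P = 0.5 * 1.295 * 8171.28 * 1404.928 * 0.393
  P = 2921303.1 W

2921303.1


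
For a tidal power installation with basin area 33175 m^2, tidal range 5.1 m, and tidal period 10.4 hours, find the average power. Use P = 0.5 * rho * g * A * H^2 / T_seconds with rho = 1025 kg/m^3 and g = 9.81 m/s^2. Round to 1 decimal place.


Convert period to seconds: T = 10.4 * 3600 = 37440.0 s
H^2 = 5.1^2 = 26.01
P = 0.5 * rho * g * A * H^2 / T
P = 0.5 * 1025 * 9.81 * 33175 * 26.01 / 37440.0
P = 115872.0 W

115872.0


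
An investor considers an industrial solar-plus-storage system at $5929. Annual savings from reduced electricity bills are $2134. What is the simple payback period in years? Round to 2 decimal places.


Simple payback period = initial cost / annual savings
Payback = 5929 / 2134
Payback = 2.78 years

2.78


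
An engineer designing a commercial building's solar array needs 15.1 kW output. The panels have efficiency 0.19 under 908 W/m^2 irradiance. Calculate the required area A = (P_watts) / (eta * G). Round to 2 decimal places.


Convert target power to watts: P = 15.1 * 1000 = 15100.0 W
Compute denominator: eta * G = 0.19 * 908 = 172.52
Required area A = P / (eta * G) = 15100.0 / 172.52
A = 87.53 m^2

87.53


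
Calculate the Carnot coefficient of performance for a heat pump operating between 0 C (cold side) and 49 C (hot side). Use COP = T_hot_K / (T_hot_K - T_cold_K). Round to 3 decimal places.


Convert to Kelvin:
  T_hot = 49 + 273.15 = 322.15 K
  T_cold = 0 + 273.15 = 273.15 K
Apply Carnot COP formula:
  COP = T_hot_K / (T_hot_K - T_cold_K) = 322.15 / 49.0
  COP = 6.574

6.574


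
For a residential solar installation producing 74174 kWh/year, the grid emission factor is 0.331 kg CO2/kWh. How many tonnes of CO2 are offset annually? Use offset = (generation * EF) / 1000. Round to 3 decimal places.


CO2 offset in kg = generation * emission_factor
CO2 offset = 74174 * 0.331 = 24551.59 kg
Convert to tonnes:
  CO2 offset = 24551.59 / 1000 = 24.552 tonnes

24.552


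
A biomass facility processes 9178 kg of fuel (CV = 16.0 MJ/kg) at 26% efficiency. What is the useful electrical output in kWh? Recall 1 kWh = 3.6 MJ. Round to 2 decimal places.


Total energy = mass * CV = 9178 * 16.0 = 146848.0 MJ
Useful energy = total * eta = 146848.0 * 0.26 = 38180.48 MJ
Convert to kWh: 38180.48 / 3.6
Useful energy = 10605.69 kWh

10605.69


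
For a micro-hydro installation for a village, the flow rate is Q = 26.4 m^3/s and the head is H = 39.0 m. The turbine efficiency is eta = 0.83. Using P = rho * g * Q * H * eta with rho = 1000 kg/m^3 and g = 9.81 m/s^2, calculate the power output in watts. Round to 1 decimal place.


Apply the hydropower formula P = rho * g * Q * H * eta
rho * g = 1000 * 9.81 = 9810.0
P = 9810.0 * 26.4 * 39.0 * 0.83
P = 8383312.1 W

8383312.1


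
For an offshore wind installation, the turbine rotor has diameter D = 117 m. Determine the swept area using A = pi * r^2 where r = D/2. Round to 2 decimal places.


Compute the rotor radius:
  r = D / 2 = 117 / 2 = 58.5 m
Calculate swept area:
  A = pi * r^2 = pi * 58.5^2
  A = 10751.32 m^2

10751.32


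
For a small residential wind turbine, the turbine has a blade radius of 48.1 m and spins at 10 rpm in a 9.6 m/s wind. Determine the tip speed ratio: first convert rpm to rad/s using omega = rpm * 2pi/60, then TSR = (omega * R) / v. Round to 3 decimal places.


Convert rotational speed to rad/s:
  omega = 10 * 2 * pi / 60 = 1.0472 rad/s
Compute tip speed:
  v_tip = omega * R = 1.0472 * 48.1 = 50.37 m/s
Tip speed ratio:
  TSR = v_tip / v_wind = 50.37 / 9.6 = 5.247

5.247


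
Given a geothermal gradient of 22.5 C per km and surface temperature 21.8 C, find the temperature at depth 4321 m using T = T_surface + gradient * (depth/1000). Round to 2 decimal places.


Convert depth to km: 4321 / 1000 = 4.321 km
Temperature increase = gradient * depth_km = 22.5 * 4.321 = 97.22 C
Temperature at depth = T_surface + delta_T = 21.8 + 97.22
T = 119.02 C

119.02


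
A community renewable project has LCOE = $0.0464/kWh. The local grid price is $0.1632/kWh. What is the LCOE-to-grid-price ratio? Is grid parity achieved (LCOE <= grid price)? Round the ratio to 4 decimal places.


Compare LCOE to grid price:
  LCOE = $0.0464/kWh, Grid price = $0.1632/kWh
  Ratio = LCOE / grid_price = 0.0464 / 0.1632 = 0.2843
  Grid parity achieved (ratio <= 1)? yes

0.2843


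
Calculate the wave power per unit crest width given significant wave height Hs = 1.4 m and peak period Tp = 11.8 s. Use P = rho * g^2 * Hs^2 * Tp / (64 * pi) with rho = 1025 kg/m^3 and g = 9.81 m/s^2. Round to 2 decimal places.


Apply wave power formula:
  g^2 = 9.81^2 = 96.2361
  Hs^2 = 1.4^2 = 1.96
  Numerator = rho * g^2 * Hs^2 * Tp = 1025 * 96.2361 * 1.96 * 11.8 = 2281392.23
  Denominator = 64 * pi = 201.0619
  P = 2281392.23 / 201.0619 = 11346.71 W/m

11346.71


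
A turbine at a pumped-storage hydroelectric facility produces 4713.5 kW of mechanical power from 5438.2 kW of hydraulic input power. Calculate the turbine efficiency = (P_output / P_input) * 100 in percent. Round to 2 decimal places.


Turbine efficiency = (output power / input power) * 100
eta = (4713.5 / 5438.2) * 100
eta = 86.67%

86.67


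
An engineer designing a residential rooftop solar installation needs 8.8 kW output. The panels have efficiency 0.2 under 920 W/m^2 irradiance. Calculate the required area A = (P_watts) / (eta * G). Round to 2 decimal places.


Convert target power to watts: P = 8.8 * 1000 = 8800.0 W
Compute denominator: eta * G = 0.2 * 920 = 184.0
Required area A = P / (eta * G) = 8800.0 / 184.0
A = 47.83 m^2

47.83


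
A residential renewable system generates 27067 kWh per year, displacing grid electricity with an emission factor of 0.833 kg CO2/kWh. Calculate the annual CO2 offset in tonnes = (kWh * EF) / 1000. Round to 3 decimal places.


CO2 offset in kg = generation * emission_factor
CO2 offset = 27067 * 0.833 = 22546.81 kg
Convert to tonnes:
  CO2 offset = 22546.81 / 1000 = 22.547 tonnes

22.547


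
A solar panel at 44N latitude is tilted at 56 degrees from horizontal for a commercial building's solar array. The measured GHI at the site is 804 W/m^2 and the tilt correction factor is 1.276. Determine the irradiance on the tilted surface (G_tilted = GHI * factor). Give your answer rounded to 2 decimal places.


Identify the given values:
  GHI = 804 W/m^2, tilt correction factor = 1.276
Apply the formula G_tilted = GHI * factor:
  G_tilted = 804 * 1.276
  G_tilted = 1025.90 W/m^2

1025.90


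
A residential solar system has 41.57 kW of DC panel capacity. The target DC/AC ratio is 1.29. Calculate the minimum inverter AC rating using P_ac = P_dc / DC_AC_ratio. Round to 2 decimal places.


The inverter AC capacity is determined by the DC/AC ratio.
Given: P_dc = 41.57 kW, DC/AC ratio = 1.29
P_ac = P_dc / ratio = 41.57 / 1.29
P_ac = 32.22 kW

32.22


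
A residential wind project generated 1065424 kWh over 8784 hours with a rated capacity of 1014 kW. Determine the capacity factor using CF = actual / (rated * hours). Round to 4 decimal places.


Capacity factor = actual output / maximum possible output
Maximum possible = rated * hours = 1014 * 8784 = 8906976 kWh
CF = 1065424 / 8906976
CF = 0.1196

0.1196


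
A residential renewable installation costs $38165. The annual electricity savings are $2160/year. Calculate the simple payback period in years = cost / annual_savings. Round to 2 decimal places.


Simple payback period = initial cost / annual savings
Payback = 38165 / 2160
Payback = 17.67 years

17.67


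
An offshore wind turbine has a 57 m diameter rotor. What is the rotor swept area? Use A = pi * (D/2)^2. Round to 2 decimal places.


Compute the rotor radius:
  r = D / 2 = 57 / 2 = 28.5 m
Calculate swept area:
  A = pi * r^2 = pi * 28.5^2
  A = 2551.76 m^2

2551.76


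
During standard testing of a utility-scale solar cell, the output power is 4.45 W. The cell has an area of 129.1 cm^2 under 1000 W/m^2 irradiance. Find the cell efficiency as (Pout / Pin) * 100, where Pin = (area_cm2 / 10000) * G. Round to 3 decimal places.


First compute the input power:
  Pin = area_cm2 / 10000 * G = 129.1 / 10000 * 1000 = 12.91 W
Then compute efficiency:
  Efficiency = (Pout / Pin) * 100 = (4.45 / 12.91) * 100
  Efficiency = 34.469%

34.469


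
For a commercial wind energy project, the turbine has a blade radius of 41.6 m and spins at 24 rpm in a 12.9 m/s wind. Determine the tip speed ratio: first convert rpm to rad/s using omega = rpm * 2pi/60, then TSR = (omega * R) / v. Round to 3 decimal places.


Convert rotational speed to rad/s:
  omega = 24 * 2 * pi / 60 = 2.5133 rad/s
Compute tip speed:
  v_tip = omega * R = 2.5133 * 41.6 = 104.552 m/s
Tip speed ratio:
  TSR = v_tip / v_wind = 104.552 / 12.9 = 8.105

8.105


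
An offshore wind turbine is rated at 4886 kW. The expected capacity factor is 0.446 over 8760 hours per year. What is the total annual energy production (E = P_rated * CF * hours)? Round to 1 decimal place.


Annual energy = rated_kW * capacity_factor * hours_per_year
Given: P_rated = 4886 kW, CF = 0.446, hours = 8760
E = 4886 * 0.446 * 8760
E = 19089406.6 kWh

19089406.6


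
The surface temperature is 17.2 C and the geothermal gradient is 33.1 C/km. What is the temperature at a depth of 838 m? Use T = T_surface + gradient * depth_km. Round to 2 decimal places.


Convert depth to km: 838 / 1000 = 0.838 km
Temperature increase = gradient * depth_km = 33.1 * 0.838 = 27.74 C
Temperature at depth = T_surface + delta_T = 17.2 + 27.74
T = 44.94 C

44.94


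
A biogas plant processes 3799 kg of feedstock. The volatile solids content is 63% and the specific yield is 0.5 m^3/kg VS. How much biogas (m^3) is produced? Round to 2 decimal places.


Compute volatile solids:
  VS = mass * VS_fraction = 3799 * 0.63 = 2393.37 kg
Calculate biogas volume:
  Biogas = VS * specific_yield = 2393.37 * 0.5
  Biogas = 1196.69 m^3

1196.69


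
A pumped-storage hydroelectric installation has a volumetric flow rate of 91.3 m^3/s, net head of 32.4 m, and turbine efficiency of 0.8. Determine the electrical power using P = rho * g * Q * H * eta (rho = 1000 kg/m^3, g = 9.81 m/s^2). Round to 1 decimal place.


Apply the hydropower formula P = rho * g * Q * H * eta
rho * g = 1000 * 9.81 = 9810.0
P = 9810.0 * 91.3 * 32.4 * 0.8
P = 23215325.8 W

23215325.8


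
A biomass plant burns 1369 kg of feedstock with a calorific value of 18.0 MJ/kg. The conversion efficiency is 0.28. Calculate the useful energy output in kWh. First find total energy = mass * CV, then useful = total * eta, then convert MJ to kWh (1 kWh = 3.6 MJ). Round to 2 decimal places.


Total energy = mass * CV = 1369 * 18.0 = 24642.0 MJ
Useful energy = total * eta = 24642.0 * 0.28 = 6899.76 MJ
Convert to kWh: 6899.76 / 3.6
Useful energy = 1916.60 kWh

1916.60


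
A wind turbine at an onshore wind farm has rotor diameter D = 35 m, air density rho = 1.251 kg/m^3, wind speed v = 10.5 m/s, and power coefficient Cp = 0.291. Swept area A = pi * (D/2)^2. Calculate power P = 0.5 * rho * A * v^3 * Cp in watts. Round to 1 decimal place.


Step 1 -- Compute swept area:
  A = pi * (D/2)^2 = pi * (35/2)^2 = 962.11 m^2
Step 2 -- Apply wind power equation:
  P = 0.5 * rho * A * v^3 * Cp
  v^3 = 10.5^3 = 1157.625
  P = 0.5 * 1.251 * 962.11 * 1157.625 * 0.291
  P = 202728.2 W

202728.2


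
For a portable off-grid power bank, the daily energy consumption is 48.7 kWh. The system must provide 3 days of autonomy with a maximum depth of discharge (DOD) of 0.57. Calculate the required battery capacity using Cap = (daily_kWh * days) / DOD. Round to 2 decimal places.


Total energy needed = daily * days = 48.7 * 3 = 146.1 kWh
Account for depth of discharge:
  Cap = total_energy / DOD = 146.1 / 0.57
  Cap = 256.32 kWh

256.32


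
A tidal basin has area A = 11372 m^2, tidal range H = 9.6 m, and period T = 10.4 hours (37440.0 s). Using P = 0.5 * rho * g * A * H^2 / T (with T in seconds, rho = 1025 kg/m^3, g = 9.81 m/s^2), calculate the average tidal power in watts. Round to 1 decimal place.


Convert period to seconds: T = 10.4 * 3600 = 37440.0 s
H^2 = 9.6^2 = 92.16
P = 0.5 * rho * g * A * H^2 / T
P = 0.5 * 1025 * 9.81 * 11372 * 92.16 / 37440.0
P = 140736.4 W

140736.4


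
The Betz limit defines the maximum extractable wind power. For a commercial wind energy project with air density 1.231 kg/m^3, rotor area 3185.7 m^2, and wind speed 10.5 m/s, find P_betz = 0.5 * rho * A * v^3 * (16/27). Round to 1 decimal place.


The Betz coefficient Cp_max = 16/27 = 0.5926
v^3 = 10.5^3 = 1157.625
P_betz = 0.5 * rho * A * v^3 * Cp_max
P_betz = 0.5 * 1.231 * 3185.7 * 1157.625 * 0.5926
P_betz = 1345107.7 W

1345107.7


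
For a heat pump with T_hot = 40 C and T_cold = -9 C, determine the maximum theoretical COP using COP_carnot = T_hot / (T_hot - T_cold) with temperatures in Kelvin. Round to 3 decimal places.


Convert to Kelvin:
  T_hot = 40 + 273.15 = 313.15 K
  T_cold = -9 + 273.15 = 264.15 K
Apply Carnot COP formula:
  COP = T_hot_K / (T_hot_K - T_cold_K) = 313.15 / 49.0
  COP = 6.391

6.391


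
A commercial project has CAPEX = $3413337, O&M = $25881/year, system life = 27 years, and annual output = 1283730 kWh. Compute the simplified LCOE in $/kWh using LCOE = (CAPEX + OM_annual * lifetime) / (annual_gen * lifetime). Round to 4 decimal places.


Total cost = CAPEX + OM * lifetime = 3413337 + 25881 * 27 = 3413337 + 698787 = 4112124
Total generation = annual * lifetime = 1283730 * 27 = 34660710 kWh
LCOE = 4112124 / 34660710
LCOE = 0.1186 $/kWh

0.1186


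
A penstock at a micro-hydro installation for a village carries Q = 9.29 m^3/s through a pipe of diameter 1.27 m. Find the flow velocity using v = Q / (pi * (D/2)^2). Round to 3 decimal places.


Compute pipe cross-sectional area:
  A = pi * (D/2)^2 = pi * (1.27/2)^2 = 1.2668 m^2
Calculate velocity:
  v = Q / A = 9.29 / 1.2668
  v = 7.334 m/s

7.334


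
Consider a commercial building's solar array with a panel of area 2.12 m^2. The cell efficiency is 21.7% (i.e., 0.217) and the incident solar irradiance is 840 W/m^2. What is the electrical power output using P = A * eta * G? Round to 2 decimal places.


Use the solar power formula P = A * eta * G.
Given: A = 2.12 m^2, eta = 0.217, G = 840 W/m^2
P = 2.12 * 0.217 * 840
P = 386.43 W

386.43


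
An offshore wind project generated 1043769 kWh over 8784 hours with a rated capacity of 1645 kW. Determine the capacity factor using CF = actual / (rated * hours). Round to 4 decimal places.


Capacity factor = actual output / maximum possible output
Maximum possible = rated * hours = 1645 * 8784 = 14449680 kWh
CF = 1043769 / 14449680
CF = 0.0722

0.0722


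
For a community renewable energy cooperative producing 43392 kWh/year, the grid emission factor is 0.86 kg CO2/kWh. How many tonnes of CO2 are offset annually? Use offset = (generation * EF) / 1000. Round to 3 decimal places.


CO2 offset in kg = generation * emission_factor
CO2 offset = 43392 * 0.86 = 37317.12 kg
Convert to tonnes:
  CO2 offset = 37317.12 / 1000 = 37.317 tonnes

37.317


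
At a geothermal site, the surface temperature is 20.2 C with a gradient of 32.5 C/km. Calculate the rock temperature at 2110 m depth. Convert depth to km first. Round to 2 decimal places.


Convert depth to km: 2110 / 1000 = 2.11 km
Temperature increase = gradient * depth_km = 32.5 * 2.11 = 68.58 C
Temperature at depth = T_surface + delta_T = 20.2 + 68.58
T = 88.78 C

88.78


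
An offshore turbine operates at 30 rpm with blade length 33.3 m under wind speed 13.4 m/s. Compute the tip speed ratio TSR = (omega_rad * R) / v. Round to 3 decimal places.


Convert rotational speed to rad/s:
  omega = 30 * 2 * pi / 60 = 3.1416 rad/s
Compute tip speed:
  v_tip = omega * R = 3.1416 * 33.3 = 104.615 m/s
Tip speed ratio:
  TSR = v_tip / v_wind = 104.615 / 13.4 = 7.807

7.807


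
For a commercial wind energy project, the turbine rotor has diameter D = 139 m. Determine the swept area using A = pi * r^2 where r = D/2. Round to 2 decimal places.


Compute the rotor radius:
  r = D / 2 = 139 / 2 = 69.5 m
Calculate swept area:
  A = pi * r^2 = pi * 69.5^2
  A = 15174.68 m^2

15174.68


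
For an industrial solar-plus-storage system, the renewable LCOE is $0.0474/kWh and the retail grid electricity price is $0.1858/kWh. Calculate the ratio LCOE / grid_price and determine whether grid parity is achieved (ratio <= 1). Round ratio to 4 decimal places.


Compare LCOE to grid price:
  LCOE = $0.0474/kWh, Grid price = $0.1858/kWh
  Ratio = LCOE / grid_price = 0.0474 / 0.1858 = 0.2551
  Grid parity achieved (ratio <= 1)? yes

0.2551


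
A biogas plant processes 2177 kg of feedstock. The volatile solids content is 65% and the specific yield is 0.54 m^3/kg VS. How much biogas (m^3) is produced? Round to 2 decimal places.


Compute volatile solids:
  VS = mass * VS_fraction = 2177 * 0.65 = 1415.05 kg
Calculate biogas volume:
  Biogas = VS * specific_yield = 1415.05 * 0.54
  Biogas = 764.13 m^3

764.13


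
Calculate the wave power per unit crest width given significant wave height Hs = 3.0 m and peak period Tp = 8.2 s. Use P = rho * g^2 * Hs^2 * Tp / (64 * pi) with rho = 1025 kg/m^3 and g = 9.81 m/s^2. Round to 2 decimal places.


Apply wave power formula:
  g^2 = 9.81^2 = 96.2361
  Hs^2 = 3.0^2 = 9.0
  Numerator = rho * g^2 * Hs^2 * Tp = 1025 * 96.2361 * 9.0 * 8.2 = 7279779.78
  Denominator = 64 * pi = 201.0619
  P = 7279779.78 / 201.0619 = 36206.65 W/m

36206.65


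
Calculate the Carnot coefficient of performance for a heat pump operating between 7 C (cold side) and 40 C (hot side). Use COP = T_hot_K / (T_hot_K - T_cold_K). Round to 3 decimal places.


Convert to Kelvin:
  T_hot = 40 + 273.15 = 313.15 K
  T_cold = 7 + 273.15 = 280.15 K
Apply Carnot COP formula:
  COP = T_hot_K / (T_hot_K - T_cold_K) = 313.15 / 33.0
  COP = 9.489

9.489


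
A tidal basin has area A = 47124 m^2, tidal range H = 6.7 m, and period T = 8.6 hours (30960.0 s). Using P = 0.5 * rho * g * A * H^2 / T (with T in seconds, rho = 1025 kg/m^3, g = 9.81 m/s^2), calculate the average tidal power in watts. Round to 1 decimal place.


Convert period to seconds: T = 8.6 * 3600 = 30960.0 s
H^2 = 6.7^2 = 44.89
P = 0.5 * rho * g * A * H^2 / T
P = 0.5 * 1025 * 9.81 * 47124 * 44.89 / 30960.0
P = 343521.3 W

343521.3


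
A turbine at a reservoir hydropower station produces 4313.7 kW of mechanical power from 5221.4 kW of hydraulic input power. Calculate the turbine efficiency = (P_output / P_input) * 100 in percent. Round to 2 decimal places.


Turbine efficiency = (output power / input power) * 100
eta = (4313.7 / 5221.4) * 100
eta = 82.62%

82.62


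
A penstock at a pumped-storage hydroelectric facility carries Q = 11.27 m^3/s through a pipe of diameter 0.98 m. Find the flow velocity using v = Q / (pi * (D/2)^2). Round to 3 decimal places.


Compute pipe cross-sectional area:
  A = pi * (D/2)^2 = pi * (0.98/2)^2 = 0.7543 m^2
Calculate velocity:
  v = Q / A = 11.27 / 0.7543
  v = 14.941 m/s

14.941


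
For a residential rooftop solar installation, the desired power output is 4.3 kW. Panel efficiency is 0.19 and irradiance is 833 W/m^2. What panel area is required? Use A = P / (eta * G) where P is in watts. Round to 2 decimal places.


Convert target power to watts: P = 4.3 * 1000 = 4300.0 W
Compute denominator: eta * G = 0.19 * 833 = 158.27
Required area A = P / (eta * G) = 4300.0 / 158.27
A = 27.17 m^2

27.17


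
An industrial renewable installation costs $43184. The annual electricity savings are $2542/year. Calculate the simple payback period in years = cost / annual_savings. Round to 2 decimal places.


Simple payback period = initial cost / annual savings
Payback = 43184 / 2542
Payback = 16.99 years

16.99


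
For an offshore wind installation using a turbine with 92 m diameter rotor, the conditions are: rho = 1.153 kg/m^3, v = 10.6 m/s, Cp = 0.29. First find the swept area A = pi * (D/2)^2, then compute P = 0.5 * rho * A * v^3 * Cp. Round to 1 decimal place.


Step 1 -- Compute swept area:
  A = pi * (D/2)^2 = pi * (92/2)^2 = 6647.61 m^2
Step 2 -- Apply wind power equation:
  P = 0.5 * rho * A * v^3 * Cp
  v^3 = 10.6^3 = 1191.016
  P = 0.5 * 1.153 * 6647.61 * 1191.016 * 0.29
  P = 1323672.2 W

1323672.2


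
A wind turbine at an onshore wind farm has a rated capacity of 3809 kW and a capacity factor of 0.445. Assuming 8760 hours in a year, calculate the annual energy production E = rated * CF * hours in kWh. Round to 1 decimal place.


Annual energy = rated_kW * capacity_factor * hours_per_year
Given: P_rated = 3809 kW, CF = 0.445, hours = 8760
E = 3809 * 0.445 * 8760
E = 14848243.8 kWh

14848243.8
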